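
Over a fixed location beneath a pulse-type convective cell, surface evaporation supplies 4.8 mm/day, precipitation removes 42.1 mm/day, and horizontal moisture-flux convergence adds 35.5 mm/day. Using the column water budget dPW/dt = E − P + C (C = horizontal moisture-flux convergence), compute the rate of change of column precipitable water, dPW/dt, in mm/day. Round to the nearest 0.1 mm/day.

dPW/dt ≈ -1.8 mm/day

dPW/dt = E − P + C = 4.8 − 42.1 + (35.5) = -1.8 mm/day.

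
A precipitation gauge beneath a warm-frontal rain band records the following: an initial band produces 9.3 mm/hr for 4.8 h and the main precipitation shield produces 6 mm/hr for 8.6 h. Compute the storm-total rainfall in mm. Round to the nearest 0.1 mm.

total ≈ 96.2 mm

Total = Σ Rᵢ Δtᵢ = 9.3 × 4.8 + 6 × 8.6
      = 44.64 + 51.6 = 96.2 mm.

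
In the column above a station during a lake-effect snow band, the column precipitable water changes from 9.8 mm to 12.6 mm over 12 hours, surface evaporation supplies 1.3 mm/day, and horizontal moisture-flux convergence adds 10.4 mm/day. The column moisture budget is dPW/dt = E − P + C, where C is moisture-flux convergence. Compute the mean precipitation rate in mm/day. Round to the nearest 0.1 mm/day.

dPW/dt = (12.6 − 9.8) mm / (12/24 day) = +5.600 mm/day.
P = E + C − dPW/dt = 1.3 + (10.4) − (+5.600) = 6.1 mm/day.

P ≈ 6.1 mm/day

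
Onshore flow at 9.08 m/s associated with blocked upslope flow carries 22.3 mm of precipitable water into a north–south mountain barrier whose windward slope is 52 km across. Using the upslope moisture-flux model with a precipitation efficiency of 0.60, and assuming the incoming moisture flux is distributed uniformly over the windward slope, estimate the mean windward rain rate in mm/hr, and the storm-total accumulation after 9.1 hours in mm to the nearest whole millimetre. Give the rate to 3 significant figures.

R ≈ 8.41 mm/hr; total ≈ 77 mm

Incoming column moisture flux per unit ridge length: F = V × PW = 9.08 × 22.3 = 202.484 mm·m/s.
Spread over the 52 km slope with efficiency ε = 0.60: R = ε·F/W = 0.60 × 202.484 / 52000 m = 2.336e-03 mm/s.
R = 2.336e-03 × 3600 = 8.41 mm/hr.
Over 9.1 h: total = 8.41 × 9.1 = 76.531 ≈ 77 mm.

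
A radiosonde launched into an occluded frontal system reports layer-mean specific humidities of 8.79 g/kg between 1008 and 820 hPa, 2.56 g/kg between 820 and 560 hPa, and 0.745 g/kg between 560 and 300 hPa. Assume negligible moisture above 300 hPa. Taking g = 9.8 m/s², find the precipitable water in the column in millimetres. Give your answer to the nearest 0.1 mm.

Precipitable water is the column-integrated vapour mass per unit area: PW = (1/g) Σ q̄ Δp, with q in kg/kg and Δp in Pa (1 kg/m² of water = 1 mm).
Layer 1008–820 hPa: Δp = 188 hPa = 18800 Pa, q̄ = 0.00879 kg/kg → 0.00879 × 18800 / 9.8 = 16.86 mm
Layer 820–560 hPa: Δp = 260 hPa = 26000 Pa, q̄ = 0.00256 kg/kg → 0.00256 × 26000 / 9.8 = 6.79 mm
Layer 560–300 hPa: Δp = 260 hPa = 26000 Pa, q̄ = 0.000745 kg/kg → 0.000745 × 26000 / 9.8 = 1.98 mm
PW = 16.86 + 6.79 + 1.98 = 25.63 ≈ 25.6 mm.

PW ≈ 25.6 mm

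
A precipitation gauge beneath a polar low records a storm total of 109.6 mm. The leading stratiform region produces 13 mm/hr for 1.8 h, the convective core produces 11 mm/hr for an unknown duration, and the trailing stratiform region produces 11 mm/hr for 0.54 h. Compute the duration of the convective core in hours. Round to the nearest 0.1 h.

Known phases: 13 × 1.8 + 11 × 0.54 = 23.4 + 5.94 = 29.34 mm.
Remaining depth = 109.6 − 29.34 = 80.26 mm.
Duration = 80.26 / 11 = 7.3 h.

duration ≈ 7.3 h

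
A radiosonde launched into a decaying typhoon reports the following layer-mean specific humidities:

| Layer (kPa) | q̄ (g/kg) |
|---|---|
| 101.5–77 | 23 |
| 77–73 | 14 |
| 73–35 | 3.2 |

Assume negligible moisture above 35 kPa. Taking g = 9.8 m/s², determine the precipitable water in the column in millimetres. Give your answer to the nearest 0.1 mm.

PW ≈ 75.6 mm

Precipitable water is the column-integrated vapour mass per unit area: PW = (1/g) Σ q̄ Δp, with q in kg/kg and Δp in Pa (1 kg/m² of water = 1 mm).
Layer 101.5–77 kPa: Δp = 245 hPa = 24500 Pa, q̄ = 0.023 kg/kg → 0.023 × 24500 / 9.8 = 57.50 mm
Layer 77–73 kPa: Δp = 40 hPa = 4000 Pa, q̄ = 0.014 kg/kg → 0.014 × 4000 / 9.8 = 5.71 mm
Layer 73–35 kPa: Δp = 380 hPa = 38000 Pa, q̄ = 0.0032 kg/kg → 0.0032 × 38000 / 9.8 = 12.41 mm
PW = 57.50 + 5.71 + 12.41 = 75.62 ≈ 75.6 mm.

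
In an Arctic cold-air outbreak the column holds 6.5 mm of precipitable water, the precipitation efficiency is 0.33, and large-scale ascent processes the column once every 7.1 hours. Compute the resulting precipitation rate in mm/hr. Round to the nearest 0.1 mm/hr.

Each overturning extracts ε × PW = 0.33 × 6.5 = 2.145 mm.
Rate = ε·PW / τ = 2.145 / 7.1 h = 0.3 mm/hr.

R ≈ 0.3 mm/hr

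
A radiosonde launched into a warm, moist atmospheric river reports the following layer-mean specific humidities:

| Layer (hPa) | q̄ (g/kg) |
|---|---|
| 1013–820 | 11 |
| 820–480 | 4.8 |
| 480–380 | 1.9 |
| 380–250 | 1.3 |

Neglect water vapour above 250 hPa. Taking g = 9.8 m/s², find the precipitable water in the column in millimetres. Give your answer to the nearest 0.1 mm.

PW ≈ 42.0 mm

Precipitable water is the column-integrated vapour mass per unit area: PW = (1/g) Σ q̄ Δp, with q in kg/kg and Δp in Pa (1 kg/m² of water = 1 mm).
Layer 1013–820 hPa: Δp = 193 hPa = 19300 Pa, q̄ = 0.011 kg/kg → 0.011 × 19300 / 9.8 = 21.66 mm
Layer 820–480 hPa: Δp = 340 hPa = 34000 Pa, q̄ = 0.0048 kg/kg → 0.0048 × 34000 / 9.8 = 16.65 mm
Layer 480–380 hPa: Δp = 100 hPa = 10000 Pa, q̄ = 0.0019 kg/kg → 0.0019 × 10000 / 9.8 = 1.94 mm
Layer 380–250 hPa: Δp = 130 hPa = 13000 Pa, q̄ = 0.0013 kg/kg → 0.0013 × 13000 / 9.8 = 1.72 mm
PW = 21.66 + 16.65 + 1.94 + 1.72 = 41.97 ≈ 42.0 mm.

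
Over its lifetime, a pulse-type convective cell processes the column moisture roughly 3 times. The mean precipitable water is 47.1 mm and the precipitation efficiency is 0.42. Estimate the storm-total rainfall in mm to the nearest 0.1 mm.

Each cycle deposits ε × PW = 0.42 × 47.1 = 19.782 mm.
Over 3 cycles: 3 × 19.782 = 59.3 mm.

rainfall ≈ 59.3 mm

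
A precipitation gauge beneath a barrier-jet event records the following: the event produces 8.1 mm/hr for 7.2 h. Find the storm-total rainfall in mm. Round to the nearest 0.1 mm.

total ≈ 58.3 mm

Total = Σ Rᵢ Δtᵢ = 8.1 × 7.2
      = 58.32 = 58.3 mm.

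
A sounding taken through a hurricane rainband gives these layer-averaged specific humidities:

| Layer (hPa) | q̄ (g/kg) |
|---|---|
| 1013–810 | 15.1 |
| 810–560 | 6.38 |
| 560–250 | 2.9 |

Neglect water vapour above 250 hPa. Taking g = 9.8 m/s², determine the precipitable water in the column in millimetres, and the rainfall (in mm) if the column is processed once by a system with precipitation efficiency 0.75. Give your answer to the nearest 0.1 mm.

Precipitable water is the column-integrated vapour mass per unit area: PW = (1/g) Σ q̄ Δp, with q in kg/kg and Δp in Pa (1 kg/m² of water = 1 mm).
Layer 1013–810 hPa: Δp = 203 hPa = 20300 Pa, q̄ = 0.0151 kg/kg → 0.0151 × 20300 / 9.8 = 31.28 mm
Layer 810–560 hPa: Δp = 250 hPa = 25000 Pa, q̄ = 0.00638 kg/kg → 0.00638 × 25000 / 9.8 = 16.28 mm
Layer 560–250 hPa: Δp = 310 hPa = 31000 Pa, q̄ = 0.0029 kg/kg → 0.0029 × 31000 / 9.8 = 9.17 mm
PW = 31.28 + 16.28 + 9.17 = 56.73 ≈ 56.7 mm.
Rainfall = ε × PW = 0.75 × 56.7 = 42.5 mm.

PW ≈ 56.7 mm; rainfall ≈ 42.5 mm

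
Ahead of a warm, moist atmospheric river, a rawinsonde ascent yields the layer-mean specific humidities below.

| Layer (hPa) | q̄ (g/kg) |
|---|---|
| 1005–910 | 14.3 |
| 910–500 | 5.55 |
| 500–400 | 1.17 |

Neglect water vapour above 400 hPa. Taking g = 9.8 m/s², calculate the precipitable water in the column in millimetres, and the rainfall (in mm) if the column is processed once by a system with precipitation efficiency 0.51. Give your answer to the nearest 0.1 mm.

PW ≈ 38.3 mm; rainfall ≈ 19.5 mm

Precipitable water is the column-integrated vapour mass per unit area: PW = (1/g) Σ q̄ Δp, with q in kg/kg and Δp in Pa (1 kg/m² of water = 1 mm).
Layer 1005–910 hPa: Δp = 95 hPa = 9500 Pa, q̄ = 0.0143 kg/kg → 0.0143 × 9500 / 9.8 = 13.86 mm
Layer 910–500 hPa: Δp = 410 hPa = 41000 Pa, q̄ = 0.00555 kg/kg → 0.00555 × 41000 / 9.8 = 23.22 mm
Layer 500–400 hPa: Δp = 100 hPa = 10000 Pa, q̄ = 0.00117 kg/kg → 0.00117 × 10000 / 9.8 = 1.19 mm
PW = 13.86 + 23.22 + 1.19 = 38.27 ≈ 38.3 mm.
Rainfall = ε × PW = 0.51 × 38.3 = 19.5 mm.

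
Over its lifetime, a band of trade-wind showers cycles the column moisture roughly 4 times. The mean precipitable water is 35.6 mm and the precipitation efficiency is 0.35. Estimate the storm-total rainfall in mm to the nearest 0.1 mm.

rainfall ≈ 49.8 mm

Each cycle deposits ε × PW = 0.35 × 35.6 = 12.46 mm.
Over 4 cycles: 4 × 12.46 = 49.8 mm.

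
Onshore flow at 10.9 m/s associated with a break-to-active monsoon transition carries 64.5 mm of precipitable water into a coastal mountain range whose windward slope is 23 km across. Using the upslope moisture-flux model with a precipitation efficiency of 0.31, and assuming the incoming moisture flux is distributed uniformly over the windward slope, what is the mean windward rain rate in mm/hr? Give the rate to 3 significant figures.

Incoming column moisture flux per unit ridge length: F = V × PW = 10.9 × 64.5 = 703.05 mm·m/s.
Spread over the 23 km slope with efficiency ε = 0.31: R = ε·F/W = 0.31 × 703.05 / 23000 m = 9.476e-03 mm/s.
R = 9.476e-03 × 3600 = 34.1 mm/hr.

R ≈ 34.1 mm/hr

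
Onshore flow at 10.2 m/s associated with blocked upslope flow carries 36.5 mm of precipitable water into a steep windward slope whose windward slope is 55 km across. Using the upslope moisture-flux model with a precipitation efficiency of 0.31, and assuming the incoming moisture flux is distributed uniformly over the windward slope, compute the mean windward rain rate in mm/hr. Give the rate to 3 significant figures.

Incoming column moisture flux per unit ridge length: F = V × PW = 10.2 × 36.5 = 372.3 mm·m/s.
Spread over the 55 km slope with efficiency ε = 0.31: R = ε·F/W = 0.31 × 372.3 / 55000 m = 2.098e-03 mm/s.
R = 2.098e-03 × 3600 = 7.55 mm/hr.

R ≈ 7.55 mm/hr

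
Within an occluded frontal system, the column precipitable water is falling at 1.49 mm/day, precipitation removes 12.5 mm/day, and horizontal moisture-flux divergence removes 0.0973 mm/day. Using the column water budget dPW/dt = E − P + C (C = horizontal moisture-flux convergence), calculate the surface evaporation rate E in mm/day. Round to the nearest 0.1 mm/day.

dPW/dt = -1.49 mm/day.
E = dPW/dt + P − C = (-1.49) + 12.5 − (-0.0973) = 11.1 mm/day.

E ≈ 11.1 mm/day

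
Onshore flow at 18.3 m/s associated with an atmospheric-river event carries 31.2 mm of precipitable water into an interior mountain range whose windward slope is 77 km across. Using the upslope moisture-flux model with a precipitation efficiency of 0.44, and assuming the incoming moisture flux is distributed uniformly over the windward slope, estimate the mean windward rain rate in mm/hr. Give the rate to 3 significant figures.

R ≈ 11.7 mm/hr

Incoming column moisture flux per unit ridge length: F = V × PW = 18.3 × 31.2 = 570.96 mm·m/s.
Spread over the 77 km slope with efficiency ε = 0.44: R = ε·F/W = 0.44 × 570.96 / 77000 m = 3.263e-03 mm/s.
R = 3.263e-03 × 3600 = 11.7 mm/hr.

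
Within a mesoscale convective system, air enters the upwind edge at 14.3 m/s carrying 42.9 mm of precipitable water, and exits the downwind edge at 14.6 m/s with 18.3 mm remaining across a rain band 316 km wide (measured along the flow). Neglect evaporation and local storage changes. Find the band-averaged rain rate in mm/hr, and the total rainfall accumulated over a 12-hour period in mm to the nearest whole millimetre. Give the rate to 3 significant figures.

Column moisture flux per unit crosswind length is F = V × PW.
Inflow: F_in = 14.3 × 42.9 = 613.47 mm·m/s
Outflow: F_out = 14.6 × 18.3 = 267.18 mm·m/s
Steady-state rate R = (F_in − F_out)/L = (613.47 − 267.18) / 316000 m = 1.096e-03 mm/s.
R = 1.096e-03 × 3600 = 3.95 mm/hr.
Over 12 h: total = 3.95 × 12 = 47.4 ≈ 47 mm.

R ≈ 3.95 mm/hr; total ≈ 47 mm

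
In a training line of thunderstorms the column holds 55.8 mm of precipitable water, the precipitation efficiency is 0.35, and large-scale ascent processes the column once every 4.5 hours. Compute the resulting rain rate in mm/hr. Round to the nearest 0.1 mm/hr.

R ≈ 4.3 mm/hr

Each overturning extracts ε × PW = 0.35 × 55.8 = 19.53 mm.
Rate = ε·PW / τ = 19.53 / 4.5 h = 4.3 mm/hr.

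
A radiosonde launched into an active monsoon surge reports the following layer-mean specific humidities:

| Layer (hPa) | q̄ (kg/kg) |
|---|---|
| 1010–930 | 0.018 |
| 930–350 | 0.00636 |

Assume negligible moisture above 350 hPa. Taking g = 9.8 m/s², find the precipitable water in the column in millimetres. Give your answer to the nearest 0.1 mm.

PW ≈ 52.3 mm

Precipitable water is the column-integrated vapour mass per unit area: PW = (1/g) Σ q̄ Δp, with q in kg/kg and Δp in Pa (1 kg/m² of water = 1 mm).
Layer 1010–930 hPa: Δp = 80 hPa = 8000 Pa, q̄ = 0.018 kg/kg → 0.018 × 8000 / 9.8 = 14.69 mm
Layer 930–350 hPa: Δp = 580 hPa = 58000 Pa, q̄ = 0.00636 kg/kg → 0.00636 × 58000 / 9.8 = 37.64 mm
PW = 14.69 + 37.64 = 52.33 ≈ 52.3 mm.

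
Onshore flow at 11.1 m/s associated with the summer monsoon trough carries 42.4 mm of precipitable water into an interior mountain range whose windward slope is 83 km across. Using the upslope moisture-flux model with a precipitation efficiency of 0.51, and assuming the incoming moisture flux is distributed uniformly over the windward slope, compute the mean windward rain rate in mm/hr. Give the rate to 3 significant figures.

R ≈ 10.4 mm/hr

Incoming column moisture flux per unit ridge length: F = V × PW = 11.1 × 42.4 = 470.64 mm·m/s.
Spread over the 83 km slope with efficiency ε = 0.51: R = ε·F/W = 0.51 × 470.64 / 83000 m = 2.892e-03 mm/s.
R = 2.892e-03 × 3600 = 10.4 mm/hr.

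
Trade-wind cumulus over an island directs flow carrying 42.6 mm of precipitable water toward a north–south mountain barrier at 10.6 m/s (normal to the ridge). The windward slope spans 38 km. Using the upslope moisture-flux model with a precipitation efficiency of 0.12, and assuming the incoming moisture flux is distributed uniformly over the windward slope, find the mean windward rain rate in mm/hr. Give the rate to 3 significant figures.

Incoming column moisture flux per unit ridge length: F = V × PW = 10.6 × 42.6 = 451.56 mm·m/s.
Spread over the 38 km slope with efficiency ε = 0.12: R = ε·F/W = 0.12 × 451.56 / 38000 m = 1.426e-03 mm/s.
R = 1.426e-03 × 3600 = 5.13 mm/hr.

R ≈ 5.13 mm/hr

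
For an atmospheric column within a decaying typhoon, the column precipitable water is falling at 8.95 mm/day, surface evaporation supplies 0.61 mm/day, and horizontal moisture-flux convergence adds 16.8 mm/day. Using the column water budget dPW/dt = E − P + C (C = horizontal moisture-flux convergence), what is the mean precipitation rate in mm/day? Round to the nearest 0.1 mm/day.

P ≈ 26.4 mm/day

dPW/dt = -8.95 mm/day.
P = E + C − dPW/dt = 0.61 + (16.8) − (-8.95) = 26.4 mm/day.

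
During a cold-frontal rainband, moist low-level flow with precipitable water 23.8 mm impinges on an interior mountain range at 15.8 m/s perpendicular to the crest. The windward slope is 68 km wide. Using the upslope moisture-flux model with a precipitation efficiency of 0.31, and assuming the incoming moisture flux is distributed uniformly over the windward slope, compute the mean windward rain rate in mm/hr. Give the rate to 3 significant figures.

R ≈ 6.17 mm/hr

Incoming column moisture flux per unit ridge length: F = V × PW = 15.8 × 23.8 = 376.04 mm·m/s.
Spread over the 68 km slope with efficiency ε = 0.31: R = ε·F/W = 0.31 × 376.04 / 68000 m = 1.714e-03 mm/s.
R = 1.714e-03 × 3600 = 6.17 mm/hr.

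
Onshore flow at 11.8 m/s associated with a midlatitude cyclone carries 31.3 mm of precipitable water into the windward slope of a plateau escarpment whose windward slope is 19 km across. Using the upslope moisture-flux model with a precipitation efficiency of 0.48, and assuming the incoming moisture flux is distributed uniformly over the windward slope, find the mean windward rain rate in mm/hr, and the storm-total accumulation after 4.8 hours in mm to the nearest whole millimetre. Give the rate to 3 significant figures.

Incoming column moisture flux per unit ridge length: F = V × PW = 11.8 × 31.3 = 369.34 mm·m/s.
Spread over the 19 km slope with efficiency ε = 0.48: R = ε·F/W = 0.48 × 369.34 / 19000 m = 9.331e-03 mm/s.
R = 9.331e-03 × 3600 = 33.6 mm/hr.
Over 4.8 h: total = 33.6 × 4.8 = 161.28 ≈ 161 mm.

R ≈ 33.6 mm/hr; total ≈ 161 mm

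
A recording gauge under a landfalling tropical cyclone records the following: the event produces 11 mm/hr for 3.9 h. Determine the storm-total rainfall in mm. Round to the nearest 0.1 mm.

total ≈ 42.9 mm

Total = Σ Rᵢ Δtᵢ = 11 × 3.9
      = 42.9 = 42.9 mm.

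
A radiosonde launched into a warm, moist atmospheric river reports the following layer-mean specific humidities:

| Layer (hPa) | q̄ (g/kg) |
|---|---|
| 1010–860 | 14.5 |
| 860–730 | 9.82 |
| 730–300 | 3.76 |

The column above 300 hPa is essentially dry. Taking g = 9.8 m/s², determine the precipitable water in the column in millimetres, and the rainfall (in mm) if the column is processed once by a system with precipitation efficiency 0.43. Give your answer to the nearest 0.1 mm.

PW ≈ 51.7 mm; rainfall ≈ 22.2 mm

Precipitable water is the column-integrated vapour mass per unit area: PW = (1/g) Σ q̄ Δp, with q in kg/kg and Δp in Pa (1 kg/m² of water = 1 mm).
Layer 1010–860 hPa: Δp = 150 hPa = 15000 Pa, q̄ = 0.0145 kg/kg → 0.0145 × 15000 / 9.8 = 22.19 mm
Layer 860–730 hPa: Δp = 130 hPa = 13000 Pa, q̄ = 0.00982 kg/kg → 0.00982 × 13000 / 9.8 = 13.03 mm
Layer 730–300 hPa: Δp = 430 hPa = 43000 Pa, q̄ = 0.00376 kg/kg → 0.00376 × 43000 / 9.8 = 16.50 mm
PW = 22.19 + 13.03 + 16.50 = 51.72 ≈ 51.7 mm.
Rainfall = ε × PW = 0.43 × 51.7 = 22.2 mm.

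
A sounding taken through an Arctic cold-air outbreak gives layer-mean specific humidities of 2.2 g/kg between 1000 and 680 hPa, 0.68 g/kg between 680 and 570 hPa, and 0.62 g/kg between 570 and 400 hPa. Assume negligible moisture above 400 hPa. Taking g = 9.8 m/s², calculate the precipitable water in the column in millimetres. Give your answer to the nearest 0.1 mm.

PW ≈ 9.0 mm

Precipitable water is the column-integrated vapour mass per unit area: PW = (1/g) Σ q̄ Δp, with q in kg/kg and Δp in Pa (1 kg/m² of water = 1 mm).
Layer 1000–680 hPa: Δp = 320 hPa = 32000 Pa, q̄ = 0.0022 kg/kg → 0.0022 × 32000 / 9.8 = 7.18 mm
Layer 680–570 hPa: Δp = 110 hPa = 11000 Pa, q̄ = 0.00068 kg/kg → 0.00068 × 11000 / 9.8 = 0.76 mm
Layer 570–400 hPa: Δp = 170 hPa = 17000 Pa, q̄ = 0.00062 kg/kg → 0.00062 × 17000 / 9.8 = 1.08 mm
PW = 7.18 + 0.76 + 1.08 = 9.02 ≈ 9.0 mm.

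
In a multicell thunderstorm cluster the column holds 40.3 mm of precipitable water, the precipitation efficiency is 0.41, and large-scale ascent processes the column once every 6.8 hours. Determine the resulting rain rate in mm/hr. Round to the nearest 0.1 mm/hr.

R ≈ 2.4 mm/hr

Each overturning extracts ε × PW = 0.41 × 40.3 = 16.523 mm.
Rate = ε·PW / τ = 16.523 / 6.8 h = 2.4 mm/hr.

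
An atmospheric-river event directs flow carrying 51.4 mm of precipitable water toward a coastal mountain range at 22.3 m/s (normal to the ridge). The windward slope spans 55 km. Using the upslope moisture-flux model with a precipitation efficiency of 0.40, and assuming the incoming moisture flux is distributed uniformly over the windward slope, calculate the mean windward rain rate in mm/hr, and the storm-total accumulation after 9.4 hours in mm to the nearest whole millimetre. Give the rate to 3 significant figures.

R ≈ 30.0 mm/hr; total ≈ 282 mm

Incoming column moisture flux per unit ridge length: F = V × PW = 22.3 × 51.4 = 1146.22 mm·m/s.
Spread over the 55 km slope with efficiency ε = 0.40: R = ε·F/W = 0.40 × 1146.22 / 55000 m = 8.336e-03 mm/s.
R = 8.336e-03 × 3600 = 30.0 mm/hr.
Over 9.4 h: total = 30.0 × 9.4 = 282 mm.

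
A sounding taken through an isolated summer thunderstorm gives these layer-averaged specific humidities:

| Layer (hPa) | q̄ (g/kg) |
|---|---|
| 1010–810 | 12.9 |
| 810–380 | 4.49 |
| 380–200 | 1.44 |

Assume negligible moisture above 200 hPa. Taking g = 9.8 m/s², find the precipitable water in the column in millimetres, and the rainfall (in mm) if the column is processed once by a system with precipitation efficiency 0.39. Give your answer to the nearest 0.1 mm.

PW ≈ 48.7 mm; rainfall ≈ 19.0 mm

Precipitable water is the column-integrated vapour mass per unit area: PW = (1/g) Σ q̄ Δp, with q in kg/kg and Δp in Pa (1 kg/m² of water = 1 mm).
Layer 1010–810 hPa: Δp = 200 hPa = 20000 Pa, q̄ = 0.0129 kg/kg → 0.0129 × 20000 / 9.8 = 26.33 mm
Layer 810–380 hPa: Δp = 430 hPa = 43000 Pa, q̄ = 0.00449 kg/kg → 0.00449 × 43000 / 9.8 = 19.70 mm
Layer 380–200 hPa: Δp = 180 hPa = 18000 Pa, q̄ = 0.00144 kg/kg → 0.00144 × 18000 / 9.8 = 2.64 mm
PW = 26.33 + 19.70 + 2.64 = 48.67 ≈ 48.7 mm.
Rainfall = ε × PW = 0.39 × 48.7 = 19.0 mm.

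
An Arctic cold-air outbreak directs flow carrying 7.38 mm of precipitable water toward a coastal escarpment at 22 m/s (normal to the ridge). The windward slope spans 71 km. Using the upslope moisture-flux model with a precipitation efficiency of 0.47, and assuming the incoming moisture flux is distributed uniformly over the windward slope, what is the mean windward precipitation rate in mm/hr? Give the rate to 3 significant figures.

Incoming column moisture flux per unit ridge length: F = V × PW = 22 × 7.38 = 162.36 mm·m/s.
Spread over the 71 km slope with efficiency ε = 0.47: R = ε·F/W = 0.47 × 162.36 / 71000 m = 1.075e-03 mm/s.
R = 1.075e-03 × 3600 = 3.87 mm/hr.

R ≈ 3.87 mm/hr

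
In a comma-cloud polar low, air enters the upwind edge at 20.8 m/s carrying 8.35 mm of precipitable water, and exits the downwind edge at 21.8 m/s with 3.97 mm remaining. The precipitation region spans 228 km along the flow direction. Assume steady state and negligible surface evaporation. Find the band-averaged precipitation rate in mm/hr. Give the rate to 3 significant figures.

Column moisture flux per unit crosswind length is F = V × PW.
Inflow: F_in = 20.8 × 8.35 = 173.68 mm·m/s
Outflow: F_out = 21.8 × 3.97 = 86.546 mm·m/s
Steady-state rate R = (F_in − F_out)/L = (173.68 − 86.546) / 228000 m = 3.822e-04 mm/s.
R = 3.822e-04 × 3600 = 1.38 mm/hr.

R ≈ 1.38 mm/hr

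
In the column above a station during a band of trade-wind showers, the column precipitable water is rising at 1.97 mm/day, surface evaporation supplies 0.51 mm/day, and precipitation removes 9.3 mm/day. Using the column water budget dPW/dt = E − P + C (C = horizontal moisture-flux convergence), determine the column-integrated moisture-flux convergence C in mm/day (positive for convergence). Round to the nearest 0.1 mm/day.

dPW/dt = +1.97 mm/day.
C = dPW/dt − E + P = (+1.97) − 0.51 + 9.3 = 10.8 mm/day.

C ≈ 10.8 mm/day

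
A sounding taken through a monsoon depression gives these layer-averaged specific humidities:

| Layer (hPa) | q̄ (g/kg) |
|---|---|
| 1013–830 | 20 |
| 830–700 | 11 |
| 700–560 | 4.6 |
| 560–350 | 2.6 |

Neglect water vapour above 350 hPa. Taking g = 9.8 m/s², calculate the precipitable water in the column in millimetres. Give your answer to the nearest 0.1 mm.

Precipitable water is the column-integrated vapour mass per unit area: PW = (1/g) Σ q̄ Δp, with q in kg/kg and Δp in Pa (1 kg/m² of water = 1 mm).
Layer 1013–830 hPa: Δp = 183 hPa = 18300 Pa, q̄ = 0.02 kg/kg → 0.02 × 18300 / 9.8 = 37.35 mm
Layer 830–700 hPa: Δp = 130 hPa = 13000 Pa, q̄ = 0.011 kg/kg → 0.011 × 13000 / 9.8 = 14.59 mm
Layer 700–560 hPa: Δp = 140 hPa = 14000 Pa, q̄ = 0.0046 kg/kg → 0.0046 × 14000 / 9.8 = 6.57 mm
Layer 560–350 hPa: Δp = 210 hPa = 21000 Pa, q̄ = 0.0026 kg/kg → 0.0026 × 21000 / 9.8 = 5.57 mm
PW = 37.35 + 14.59 + 6.57 + 5.57 = 64.08 ≈ 64.1 mm.

PW ≈ 64.1 mm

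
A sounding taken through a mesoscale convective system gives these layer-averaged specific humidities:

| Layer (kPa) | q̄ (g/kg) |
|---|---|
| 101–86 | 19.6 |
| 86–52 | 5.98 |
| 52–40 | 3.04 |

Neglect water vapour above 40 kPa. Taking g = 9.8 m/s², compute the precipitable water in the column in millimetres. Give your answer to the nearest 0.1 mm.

Precipitable water is the column-integrated vapour mass per unit area: PW = (1/g) Σ q̄ Δp, with q in kg/kg and Δp in Pa (1 kg/m² of water = 1 mm).
Layer 101–86 kPa: Δp = 150 hPa = 15000 Pa, q̄ = 0.0196 kg/kg → 0.0196 × 15000 / 9.8 = 30.00 mm
Layer 86–52 kPa: Δp = 340 hPa = 34000 Pa, q̄ = 0.00598 kg/kg → 0.00598 × 34000 / 9.8 = 20.75 mm
Layer 52–40 kPa: Δp = 120 hPa = 12000 Pa, q̄ = 0.00304 kg/kg → 0.00304 × 12000 / 9.8 = 3.72 mm
PW = 30.00 + 20.75 + 3.72 = 54.47 ≈ 54.5 mm.

PW ≈ 54.5 mm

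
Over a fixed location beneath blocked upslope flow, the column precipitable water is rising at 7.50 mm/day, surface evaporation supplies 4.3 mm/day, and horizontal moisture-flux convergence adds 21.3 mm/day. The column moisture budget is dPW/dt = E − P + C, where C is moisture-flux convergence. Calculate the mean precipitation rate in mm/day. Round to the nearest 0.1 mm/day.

dPW/dt = +7.50 mm/day.
P = E + C − dPW/dt = 4.3 + (21.3) − (+7.50) = 18.1 mm/day.

P ≈ 18.1 mm/day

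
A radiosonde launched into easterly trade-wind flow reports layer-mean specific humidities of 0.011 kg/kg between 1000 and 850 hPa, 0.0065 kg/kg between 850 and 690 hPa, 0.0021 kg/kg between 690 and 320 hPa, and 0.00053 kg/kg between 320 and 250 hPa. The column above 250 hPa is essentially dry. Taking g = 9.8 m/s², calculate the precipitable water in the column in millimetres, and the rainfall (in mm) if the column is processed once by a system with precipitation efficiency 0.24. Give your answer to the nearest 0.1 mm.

Precipitable water is the column-integrated vapour mass per unit area: PW = (1/g) Σ q̄ Δp, with q in kg/kg and Δp in Pa (1 kg/m² of water = 1 mm).
Layer 1000–850 hPa: Δp = 150 hPa = 15000 Pa, q̄ = 0.011 kg/kg → 0.011 × 15000 / 9.8 = 16.84 mm
Layer 850–690 hPa: Δp = 160 hPa = 16000 Pa, q̄ = 0.0065 kg/kg → 0.0065 × 16000 / 9.8 = 10.61 mm
Layer 690–320 hPa: Δp = 370 hPa = 37000 Pa, q̄ = 0.0021 kg/kg → 0.0021 × 37000 / 9.8 = 7.93 mm
Layer 320–250 hPa: Δp = 70 hPa = 7000 Pa, q̄ = 0.00053 kg/kg → 0.00053 × 7000 / 9.8 = 0.38 mm
PW = 16.84 + 10.61 + 7.93 + 0.38 = 35.76 ≈ 35.8 mm.
Rainfall = ε × PW = 0.24 × 35.8 = 8.6 mm.

PW ≈ 35.8 mm; rainfall ≈ 8.6 mm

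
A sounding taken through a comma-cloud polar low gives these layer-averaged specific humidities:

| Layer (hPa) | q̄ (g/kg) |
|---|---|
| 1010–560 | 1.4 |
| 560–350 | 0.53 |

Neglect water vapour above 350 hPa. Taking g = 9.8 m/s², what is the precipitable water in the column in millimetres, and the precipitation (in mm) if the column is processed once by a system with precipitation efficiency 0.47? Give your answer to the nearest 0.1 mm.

PW ≈ 7.6 mm; precipitation ≈ 3.6 mm

Precipitable water is the column-integrated vapour mass per unit area: PW = (1/g) Σ q̄ Δp, with q in kg/kg and Δp in Pa (1 kg/m² of water = 1 mm).
Layer 1010–560 hPa: Δp = 450 hPa = 45000 Pa, q̄ = 0.0014 kg/kg → 0.0014 × 45000 / 9.8 = 6.43 mm
Layer 560–350 hPa: Δp = 210 hPa = 21000 Pa, q̄ = 0.00053 kg/kg → 0.00053 × 21000 / 9.8 = 1.14 mm
PW = 6.43 + 1.14 = 7.57 ≈ 7.6 mm.
Precipitation = ε × PW = 0.47 × 7.6 = 3.6 mm.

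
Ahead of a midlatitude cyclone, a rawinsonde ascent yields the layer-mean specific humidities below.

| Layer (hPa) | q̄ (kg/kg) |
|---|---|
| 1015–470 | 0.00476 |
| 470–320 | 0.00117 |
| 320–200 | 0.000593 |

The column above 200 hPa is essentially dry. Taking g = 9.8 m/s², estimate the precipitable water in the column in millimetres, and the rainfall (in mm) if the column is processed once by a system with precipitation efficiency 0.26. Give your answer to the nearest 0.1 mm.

PW ≈ 29.0 mm; rainfall ≈ 7.5 mm

Precipitable water is the column-integrated vapour mass per unit area: PW = (1/g) Σ q̄ Δp, with q in kg/kg and Δp in Pa (1 kg/m² of water = 1 mm).
Layer 1015–470 hPa: Δp = 545 hPa = 54500 Pa, q̄ = 0.00476 kg/kg → 0.00476 × 54500 / 9.8 = 26.47 mm
Layer 470–320 hPa: Δp = 150 hPa = 15000 Pa, q̄ = 0.00117 kg/kg → 0.00117 × 15000 / 9.8 = 1.79 mm
Layer 320–200 hPa: Δp = 120 hPa = 12000 Pa, q̄ = 0.000593 kg/kg → 0.000593 × 12000 / 9.8 = 0.73 mm
PW = 26.47 + 1.79 + 0.73 = 28.99 ≈ 29.0 mm.
Rainfall = ε × PW = 0.26 × 29.0 = 7.5 mm.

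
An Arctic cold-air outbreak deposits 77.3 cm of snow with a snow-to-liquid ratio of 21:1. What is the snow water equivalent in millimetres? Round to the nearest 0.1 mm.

SWE = snow depth / ratio = 77.3 cm / 21 = 3.681 cm = 36.8 mm.

SWE ≈ 36.8 mm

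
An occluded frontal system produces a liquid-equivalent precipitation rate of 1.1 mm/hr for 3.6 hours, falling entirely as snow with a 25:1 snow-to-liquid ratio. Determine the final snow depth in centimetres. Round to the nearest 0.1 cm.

Liquid-equivalent depth = 1.1 × 3.6 = 3.96 mm.
Snow depth = 3.96 mm × 25 = 99 mm = 9.9 cm.

snow depth ≈ 9.9 cm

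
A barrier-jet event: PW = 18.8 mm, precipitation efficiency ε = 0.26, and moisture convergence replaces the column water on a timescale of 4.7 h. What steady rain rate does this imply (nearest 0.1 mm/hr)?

Each overturning extracts ε × PW = 0.26 × 18.8 = 4.888 mm.
Rate = ε·PW / τ = 4.888 / 4.7 h = 1.0 mm/hr.

R ≈ 1.0 mm/hr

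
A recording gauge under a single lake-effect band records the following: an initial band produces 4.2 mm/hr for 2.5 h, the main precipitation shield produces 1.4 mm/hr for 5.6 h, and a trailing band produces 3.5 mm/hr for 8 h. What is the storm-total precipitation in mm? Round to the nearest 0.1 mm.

Total = Σ Rᵢ Δtᵢ = 4.2 × 2.5 + 1.4 × 5.6 + 3.5 × 8
      = 10.5 + 7.84 + 28 = 46.3 mm.

total ≈ 46.3 mm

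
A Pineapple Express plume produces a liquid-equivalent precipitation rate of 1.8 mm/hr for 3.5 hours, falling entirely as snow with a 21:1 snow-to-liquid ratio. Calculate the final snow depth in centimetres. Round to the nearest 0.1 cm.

snow depth ≈ 13.2 cm

Liquid-equivalent depth = 1.8 × 3.5 = 6.3 mm.
Snow depth = 6.3 mm × 21 = 132.3 mm = 13.2 cm.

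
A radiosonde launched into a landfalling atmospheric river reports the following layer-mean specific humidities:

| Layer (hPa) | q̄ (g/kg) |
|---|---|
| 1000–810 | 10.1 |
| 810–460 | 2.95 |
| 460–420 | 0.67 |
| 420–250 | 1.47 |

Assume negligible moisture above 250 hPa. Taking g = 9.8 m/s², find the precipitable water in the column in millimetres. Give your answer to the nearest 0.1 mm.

PW ≈ 32.9 mm

Precipitable water is the column-integrated vapour mass per unit area: PW = (1/g) Σ q̄ Δp, with q in kg/kg and Δp in Pa (1 kg/m² of water = 1 mm).
Layer 1000–810 hPa: Δp = 190 hPa = 19000 Pa, q̄ = 0.0101 kg/kg → 0.0101 × 19000 / 9.8 = 19.58 mm
Layer 810–460 hPa: Δp = 350 hPa = 35000 Pa, q̄ = 0.00295 kg/kg → 0.00295 × 35000 / 9.8 = 10.54 mm
Layer 460–420 hPa: Δp = 40 hPa = 4000 Pa, q̄ = 0.00067 kg/kg → 0.00067 × 4000 / 9.8 = 0.27 mm
Layer 420–250 hPa: Δp = 170 hPa = 17000 Pa, q̄ = 0.00147 kg/kg → 0.00147 × 17000 / 9.8 = 2.55 mm
PW = 19.58 + 10.54 + 0.27 + 2.55 = 32.94 ≈ 32.9 mm.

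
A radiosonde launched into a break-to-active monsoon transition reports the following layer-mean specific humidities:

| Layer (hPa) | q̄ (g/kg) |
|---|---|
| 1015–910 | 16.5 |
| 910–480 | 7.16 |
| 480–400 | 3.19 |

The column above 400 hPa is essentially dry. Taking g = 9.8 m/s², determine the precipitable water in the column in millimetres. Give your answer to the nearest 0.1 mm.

Precipitable water is the column-integrated vapour mass per unit area: PW = (1/g) Σ q̄ Δp, with q in kg/kg and Δp in Pa (1 kg/m² of water = 1 mm).
Layer 1015–910 hPa: Δp = 105 hPa = 10500 Pa, q̄ = 0.0165 kg/kg → 0.0165 × 10500 / 9.8 = 17.68 mm
Layer 910–480 hPa: Δp = 430 hPa = 43000 Pa, q̄ = 0.00716 kg/kg → 0.00716 × 43000 / 9.8 = 31.42 mm
Layer 480–400 hPa: Δp = 80 hPa = 8000 Pa, q̄ = 0.00319 kg/kg → 0.00319 × 8000 / 9.8 = 2.60 mm
PW = 17.68 + 31.42 + 2.60 = 51.70 ≈ 51.7 mm.

PW ≈ 51.7 mm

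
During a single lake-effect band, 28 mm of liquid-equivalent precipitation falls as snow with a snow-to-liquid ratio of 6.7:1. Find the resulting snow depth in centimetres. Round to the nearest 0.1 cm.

Snow depth = liquid × ratio = 28 mm × 6.7 = 187.6 mm = 18.8 cm.

snow depth ≈ 18.8 cm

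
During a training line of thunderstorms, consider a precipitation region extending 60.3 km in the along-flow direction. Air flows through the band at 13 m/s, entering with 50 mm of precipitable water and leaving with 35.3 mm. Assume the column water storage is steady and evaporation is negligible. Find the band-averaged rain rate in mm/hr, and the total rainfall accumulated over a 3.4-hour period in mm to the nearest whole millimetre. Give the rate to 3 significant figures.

Column moisture flux per unit crosswind length is F = V × PW.
Inflow: F_in = 13 × 50 = 650 mm·m/s
Outflow: F_out = 13 × 35.3 = 458.9 mm·m/s
Steady-state rate R = (F_in − F_out)/L = (650 − 458.9) / 60300 m = 3.169e-03 mm/s.
R = 3.169e-03 × 3600 = 11.4 mm/hr.
Over 3.4 h: total = 11.4 × 3.4 = 38.76 ≈ 39 mm.

R ≈ 11.4 mm/hr; total ≈ 39 mm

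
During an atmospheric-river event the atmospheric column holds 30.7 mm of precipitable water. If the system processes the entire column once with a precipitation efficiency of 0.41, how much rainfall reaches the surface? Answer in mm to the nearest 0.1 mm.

rainfall ≈ 12.6 mm

Rainfall = ε × PW = 0.41 × 30.7 = 12.6 mm.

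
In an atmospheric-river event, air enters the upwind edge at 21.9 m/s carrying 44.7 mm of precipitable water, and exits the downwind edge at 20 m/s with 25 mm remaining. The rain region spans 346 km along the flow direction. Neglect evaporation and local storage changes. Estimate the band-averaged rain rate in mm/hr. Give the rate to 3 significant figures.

Column moisture flux per unit crosswind length is F = V × PW.
Inflow: F_in = 21.9 × 44.7 = 978.93 mm·m/s
Outflow: F_out = 20 × 25 = 500 mm·m/s
Steady-state rate R = (F_in − F_out)/L = (978.93 − 500) / 346000 m = 1.384e-03 mm/s.
R = 1.384e-03 × 3600 = 4.98 mm/hr.

R ≈ 4.98 mm/hr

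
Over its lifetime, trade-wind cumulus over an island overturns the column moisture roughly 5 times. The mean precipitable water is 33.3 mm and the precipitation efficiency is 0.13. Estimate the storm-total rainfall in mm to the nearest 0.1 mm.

Each cycle deposits ε × PW = 0.13 × 33.3 = 4.329 mm.
Over 5 cycles: 5 × 4.329 = 21.6 mm.

rainfall ≈ 21.6 mm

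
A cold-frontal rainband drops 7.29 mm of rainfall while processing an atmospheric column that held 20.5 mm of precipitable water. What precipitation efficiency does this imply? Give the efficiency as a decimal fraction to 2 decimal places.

ε = rainfall / PW = 7.29 / 20.5 = 0.36.

ε ≈ 0.36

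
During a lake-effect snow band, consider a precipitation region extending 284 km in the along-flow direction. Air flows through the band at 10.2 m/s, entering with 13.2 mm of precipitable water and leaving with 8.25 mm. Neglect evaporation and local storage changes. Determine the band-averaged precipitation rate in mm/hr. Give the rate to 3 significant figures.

Column moisture flux per unit crosswind length is F = V × PW.
Inflow: F_in = 10.2 × 13.2 = 134.64 mm·m/s
Outflow: F_out = 10.2 × 8.25 = 84.15 mm·m/s
Steady-state rate R = (F_in − F_out)/L = (134.64 − 84.15) / 284000 m = 1.778e-04 mm/s.
R = 1.778e-04 × 3600 = 0.640 mm/hr.

R ≈ 0.640 mm/hr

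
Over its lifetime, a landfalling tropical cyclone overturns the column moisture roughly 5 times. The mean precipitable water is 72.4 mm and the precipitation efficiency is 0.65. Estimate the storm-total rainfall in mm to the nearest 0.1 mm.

rainfall ≈ 235.3 mm

Each cycle deposits ε × PW = 0.65 × 72.4 = 47.06 mm.
Over 5 cycles: 5 × 47.06 = 235.3 mm.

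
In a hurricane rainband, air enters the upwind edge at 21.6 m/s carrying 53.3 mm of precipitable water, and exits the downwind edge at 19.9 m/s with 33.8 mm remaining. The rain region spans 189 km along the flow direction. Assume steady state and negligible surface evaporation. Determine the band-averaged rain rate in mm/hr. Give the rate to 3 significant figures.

R ≈ 9.12 mm/hr

Column moisture flux per unit crosswind length is F = V × PW.
Inflow: F_in = 21.6 × 53.3 = 1151.28 mm·m/s
Outflow: F_out = 19.9 × 33.8 = 672.62 mm·m/s
Steady-state rate R = (F_in − F_out)/L = (1151.28 − 672.62) / 189000 m = 2.533e-03 mm/s.
R = 2.533e-03 × 3600 = 9.12 mm/hr.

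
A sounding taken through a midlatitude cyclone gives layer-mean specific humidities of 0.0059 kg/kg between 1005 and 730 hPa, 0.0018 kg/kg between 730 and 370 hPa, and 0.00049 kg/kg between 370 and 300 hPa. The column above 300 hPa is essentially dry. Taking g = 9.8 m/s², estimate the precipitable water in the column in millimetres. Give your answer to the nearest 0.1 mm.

Precipitable water is the column-integrated vapour mass per unit area: PW = (1/g) Σ q̄ Δp, with q in kg/kg and Δp in Pa (1 kg/m² of water = 1 mm).
Layer 1005–730 hPa: Δp = 275 hPa = 27500 Pa, q̄ = 0.0059 kg/kg → 0.0059 × 27500 / 9.8 = 16.56 mm
Layer 730–370 hPa: Δp = 360 hPa = 36000 Pa, q̄ = 0.0018 kg/kg → 0.0018 × 36000 / 9.8 = 6.61 mm
Layer 370–300 hPa: Δp = 70 hPa = 7000 Pa, q̄ = 0.00049 kg/kg → 0.00049 × 7000 / 9.8 = 0.35 mm
PW = 16.56 + 6.61 + 0.35 = 23.52 ≈ 23.5 mm.

PW ≈ 23.5 mm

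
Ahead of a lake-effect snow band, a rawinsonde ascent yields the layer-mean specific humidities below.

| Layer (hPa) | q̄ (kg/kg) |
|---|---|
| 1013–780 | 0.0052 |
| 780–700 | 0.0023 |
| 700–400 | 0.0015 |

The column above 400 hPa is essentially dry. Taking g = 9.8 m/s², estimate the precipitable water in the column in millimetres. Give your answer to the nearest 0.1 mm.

PW ≈ 18.8 mm

Precipitable water is the column-integrated vapour mass per unit area: PW = (1/g) Σ q̄ Δp, with q in kg/kg and Δp in Pa (1 kg/m² of water = 1 mm).
Layer 1013–780 hPa: Δp = 233 hPa = 23300 Pa, q̄ = 0.0052 kg/kg → 0.0052 × 23300 / 9.8 = 12.36 mm
Layer 780–700 hPa: Δp = 80 hPa = 8000 Pa, q̄ = 0.0023 kg/kg → 0.0023 × 8000 / 9.8 = 1.88 mm
Layer 700–400 hPa: Δp = 300 hPa = 30000 Pa, q̄ = 0.0015 kg/kg → 0.0015 × 30000 / 9.8 = 4.59 mm
PW = 12.36 + 1.88 + 4.59 = 18.83 ≈ 18.8 mm.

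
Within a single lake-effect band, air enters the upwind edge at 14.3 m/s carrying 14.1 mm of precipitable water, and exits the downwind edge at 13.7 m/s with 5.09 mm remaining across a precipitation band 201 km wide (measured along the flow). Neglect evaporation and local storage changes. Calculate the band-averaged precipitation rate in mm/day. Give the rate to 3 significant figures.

Column moisture flux per unit crosswind length is F = V × PW.
Inflow: F_in = 14.3 × 14.1 = 201.63 mm·m/s
Outflow: F_out = 13.7 × 5.09 = 69.733 mm·m/s
Steady-state rate R = (F_in − F_out)/L = (201.63 − 69.733) / 201000 m = 6.562e-04 mm/s.
R = 6.562e-04 × 3600 × 24 = 56.7 mm/day.

R ≈ 56.7 mm/day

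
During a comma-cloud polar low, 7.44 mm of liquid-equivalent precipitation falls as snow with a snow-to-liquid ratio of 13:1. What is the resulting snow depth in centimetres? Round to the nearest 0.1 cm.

snow depth ≈ 9.7 cm

Snow depth = liquid × ratio = 7.44 mm × 13 = 96.72 mm = 9.7 cm.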